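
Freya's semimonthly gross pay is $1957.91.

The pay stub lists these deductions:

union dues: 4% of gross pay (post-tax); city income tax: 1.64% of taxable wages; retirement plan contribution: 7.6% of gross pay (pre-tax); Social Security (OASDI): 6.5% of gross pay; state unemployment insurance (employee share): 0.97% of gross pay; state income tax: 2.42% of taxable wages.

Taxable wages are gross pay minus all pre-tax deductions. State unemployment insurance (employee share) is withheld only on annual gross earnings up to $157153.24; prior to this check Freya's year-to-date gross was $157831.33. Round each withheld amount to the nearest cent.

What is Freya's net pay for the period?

$1530.08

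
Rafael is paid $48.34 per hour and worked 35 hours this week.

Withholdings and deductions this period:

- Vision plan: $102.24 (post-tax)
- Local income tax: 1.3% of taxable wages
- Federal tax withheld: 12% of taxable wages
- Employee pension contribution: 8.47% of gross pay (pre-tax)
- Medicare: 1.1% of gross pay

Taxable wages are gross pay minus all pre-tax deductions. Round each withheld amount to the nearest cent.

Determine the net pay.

$1221.79

Gross pay: 35 × $48.34 = $1691.90
Employee pension contribution: $1691.90 × 0.0847 = $143.30
Taxable wages = $1691.90 − $143.30 = $1548.60
Federal tax withheld: $1548.60 × 0.12 = $185.83
Local income tax: $1548.60 × 0.013 = $20.13
Medicare: $1691.90 × 0.011 = $18.61
Vision plan: $102.24
Total deductions = $143.30 + $185.83 + $20.13 + $18.61 + $102.24 = $470.11
Net pay = $1691.90 − $470.11 = $1221.79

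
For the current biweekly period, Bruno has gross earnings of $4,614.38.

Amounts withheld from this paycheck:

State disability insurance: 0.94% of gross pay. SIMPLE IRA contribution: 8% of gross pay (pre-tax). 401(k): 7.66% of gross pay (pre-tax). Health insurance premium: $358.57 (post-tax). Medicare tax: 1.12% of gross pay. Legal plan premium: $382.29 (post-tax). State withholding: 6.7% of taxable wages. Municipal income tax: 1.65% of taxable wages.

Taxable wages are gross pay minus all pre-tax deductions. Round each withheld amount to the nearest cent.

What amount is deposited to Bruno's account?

SIMPLE IRA contribution: $4,614.38 × 0.08 = $369.15
401(k): $4,614.38 × 0.0766 = $353.46
Pre-tax total = $369.15 + $353.46 = $722.61
Taxable wages = $4,614.38 − $722.61 = $3,891.77
State withholding: $3,891.77 × 0.067 = $260.75
Municipal income tax: $3,891.77 × 0.0165 = $64.21
State disability insurance: $4,614.38 × 0.0094 = $43.38
Medicare tax: $4,614.38 × 0.0112 = $51.68
Health insurance premium: $358.57
Legal plan premium: $382.29
Total deductions = $369.15 + $353.46 + $260.75 + $64.21 + $43.38 + $51.68 + $358.57 + $382.29 = $1,883.49
Net pay = $4,614.38 − $1,883.49 = $2,730.89

$2,730.89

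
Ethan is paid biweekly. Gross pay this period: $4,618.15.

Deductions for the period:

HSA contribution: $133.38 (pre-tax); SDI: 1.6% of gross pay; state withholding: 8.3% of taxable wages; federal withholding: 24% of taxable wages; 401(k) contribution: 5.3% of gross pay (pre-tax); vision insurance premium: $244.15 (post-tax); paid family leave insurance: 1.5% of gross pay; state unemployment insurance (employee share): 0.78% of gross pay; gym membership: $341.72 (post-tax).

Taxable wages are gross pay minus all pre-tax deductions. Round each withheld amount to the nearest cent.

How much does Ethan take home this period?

$2,105.44

401(k) contribution: $4,618.15 × 0.053 = $244.76
HSA contribution: $133.38
Pre-tax total = $244.76 + $133.38 = $378.14
Taxable wages = $4,618.15 − $378.14 = $4,240.01
State withholding: $4,240.01 × 0.083 = $351.92
Federal withholding: $4,240.01 × 0.24 = $1,017.60
SDI: $4,618.15 × 0.016 = $73.89
Paid family leave insurance: $4,618.15 × 0.015 = $69.27
State unemployment insurance (employee share): $4,618.15 × 0.0078 = $36.02
Vision insurance premium: $244.15
Gym membership: $341.72
Total deductions = $244.76 + $133.38 + $351.92 + $1,017.60 + $73.89 + $69.27 + $36.02 + $244.15 + $341.72 = $2,512.71
Net pay = $4,618.15 − $2,512.71 = $2,105.44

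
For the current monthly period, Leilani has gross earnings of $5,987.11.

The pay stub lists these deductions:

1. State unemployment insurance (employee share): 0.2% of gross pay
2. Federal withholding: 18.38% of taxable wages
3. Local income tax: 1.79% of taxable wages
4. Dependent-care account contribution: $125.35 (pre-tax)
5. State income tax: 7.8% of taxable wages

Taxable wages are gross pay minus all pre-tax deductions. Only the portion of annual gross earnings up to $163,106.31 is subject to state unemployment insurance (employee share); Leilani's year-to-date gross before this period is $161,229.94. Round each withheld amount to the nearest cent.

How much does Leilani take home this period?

$4,218.47

Dependent-care account contribution: $125.35
Taxable wages = $5,987.11 − $125.35 = $5,861.76
Federal withholding: $5,861.76 × 0.1838 = $1,077.39
State income tax: $5,861.76 × 0.078 = $457.22
Local income tax: $5,861.76 × 0.0179 = $104.93
State unemployment insurance (employee share): only $163,106.31 − $161,229.94 = $1,876.37 of this check is subject → $1,876.37 × 0.002 = $3.75
Total deductions = $125.35 + $1,077.39 + $457.22 + $104.93 + $3.75 = $1,768.64
Net pay = $5,987.11 − $1,768.64 = $4,218.47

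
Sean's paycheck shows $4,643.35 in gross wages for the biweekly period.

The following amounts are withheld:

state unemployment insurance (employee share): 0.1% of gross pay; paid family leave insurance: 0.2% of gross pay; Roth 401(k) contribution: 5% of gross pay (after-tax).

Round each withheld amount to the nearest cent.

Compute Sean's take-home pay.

State unemployment insurance (employee share): $4,643.35 × 0.001 = $4.64
Paid family leave insurance: $4,643.35 × 0.002 = $9.29
Roth 401(k) contribution: $4,643.35 × 0.05 = $232.17
Total deductions = $4.64 + $9.29 + $232.17 = $246.10
Net pay = $4,643.35 − $246.10 = $4,397.25

$4,397.25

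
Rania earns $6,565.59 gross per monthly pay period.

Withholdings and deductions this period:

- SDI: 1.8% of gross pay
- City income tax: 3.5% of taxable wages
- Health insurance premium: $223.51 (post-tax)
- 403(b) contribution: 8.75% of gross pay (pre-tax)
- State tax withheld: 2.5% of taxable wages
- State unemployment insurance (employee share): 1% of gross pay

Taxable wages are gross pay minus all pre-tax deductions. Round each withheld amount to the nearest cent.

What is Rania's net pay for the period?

$5,224.28

403(b) contribution: $6,565.59 × 0.0875 = $574.49
Taxable wages = $6,565.59 − $574.49 = $5,991.10
City income tax: $5,991.10 × 0.035 = $209.69
State tax withheld: $5,991.10 × 0.025 = $149.78
State unemployment insurance (employee share): $6,565.59 × 0.01 = $65.66
SDI: $6,565.59 × 0.018 = $118.18
Health insurance premium: $223.51
Total deductions = $574.49 + $209.69 + $149.78 + $65.66 + $118.18 + $223.51 = $1,341.31
Net pay = $6,565.59 − $1,341.31 = $5,224.28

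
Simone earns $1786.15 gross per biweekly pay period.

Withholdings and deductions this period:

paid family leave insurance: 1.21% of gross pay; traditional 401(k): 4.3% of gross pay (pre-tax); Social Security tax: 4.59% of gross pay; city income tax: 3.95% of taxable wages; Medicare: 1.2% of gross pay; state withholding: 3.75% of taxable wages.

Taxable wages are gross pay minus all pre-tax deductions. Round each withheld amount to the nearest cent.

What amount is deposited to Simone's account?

$1452.71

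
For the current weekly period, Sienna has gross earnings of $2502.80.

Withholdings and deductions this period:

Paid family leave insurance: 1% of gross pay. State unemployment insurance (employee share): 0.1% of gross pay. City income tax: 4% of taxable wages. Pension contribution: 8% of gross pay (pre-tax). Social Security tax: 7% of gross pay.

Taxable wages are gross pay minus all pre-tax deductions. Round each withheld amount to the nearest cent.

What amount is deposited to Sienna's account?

$2007.75

Pension contribution: $2502.80 × 0.08 = $200.22
Taxable wages = $2502.80 − $200.22 = $2302.58
City income tax: $2302.58 × 0.04 = $92.10
State unemployment insurance (employee share): $2502.80 × 0.001 = $2.50
Paid family leave insurance: $2502.80 × 0.01 = $25.03
Social Security tax: $2502.80 × 0.07 = $175.20
Total deductions = $200.22 + $92.10 + $2.50 + $25.03 + $175.20 = $495.05
Net pay = $2502.80 − $495.05 = $2007.75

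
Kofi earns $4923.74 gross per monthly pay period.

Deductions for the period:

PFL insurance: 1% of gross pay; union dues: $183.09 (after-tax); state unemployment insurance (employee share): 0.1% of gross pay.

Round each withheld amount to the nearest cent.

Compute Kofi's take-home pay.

$4686.49

PFL insurance: $4923.74 × 0.01 = $49.24
State unemployment insurance (employee share): $4923.74 × 0.001 = $4.92
Union dues: $183.09
Total deductions = $49.24 + $4.92 + $183.09 = $237.25
Net pay = $4923.74 − $237.25 = $4686.49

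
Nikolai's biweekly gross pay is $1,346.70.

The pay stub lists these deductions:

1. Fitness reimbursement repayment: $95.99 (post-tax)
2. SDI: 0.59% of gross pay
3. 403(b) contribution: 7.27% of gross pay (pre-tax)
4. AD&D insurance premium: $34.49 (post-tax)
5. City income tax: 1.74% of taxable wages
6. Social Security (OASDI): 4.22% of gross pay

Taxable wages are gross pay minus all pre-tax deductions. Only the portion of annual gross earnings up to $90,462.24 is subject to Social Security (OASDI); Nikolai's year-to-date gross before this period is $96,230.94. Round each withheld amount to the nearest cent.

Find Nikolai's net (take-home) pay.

$1,088.63

403(b) contribution: $1,346.70 × 0.0727 = $97.91
Taxable wages = $1,346.70 − $97.91 = $1,248.79
City income tax: $1,248.79 × 0.0174 = $21.73
Social Security (OASDI): annual cap $90,462.24 already reached (YTD $96,230.94), so $0.00
SDI: $1,346.70 × 0.0059 = $7.95
AD&D insurance premium: $34.49
Fitness reimbursement repayment: $95.99
Total deductions = $97.91 + $21.73 + $0.00 + $7.95 + $34.49 + $95.99 = $258.07
Net pay = $1,346.70 − $258.07 = $1,088.63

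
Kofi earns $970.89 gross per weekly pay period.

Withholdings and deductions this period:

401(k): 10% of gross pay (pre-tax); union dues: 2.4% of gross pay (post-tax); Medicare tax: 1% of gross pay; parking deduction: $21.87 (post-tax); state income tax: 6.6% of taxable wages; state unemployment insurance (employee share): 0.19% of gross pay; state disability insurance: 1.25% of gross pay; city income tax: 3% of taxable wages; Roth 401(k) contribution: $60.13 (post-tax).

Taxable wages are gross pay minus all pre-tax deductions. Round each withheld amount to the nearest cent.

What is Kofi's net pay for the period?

$660.93

401(k): $970.89 × 0.1 = $97.09
Taxable wages = $970.89 − $97.09 = $873.80
State income tax: $873.80 × 0.066 = $57.67
City income tax: $873.80 × 0.03 = $26.21
State unemployment insurance (employee share): $970.89 × 0.0019 = $1.84
State disability insurance: $970.89 × 0.0125 = $12.14
Medicare tax: $970.89 × 0.01 = $9.71
Union dues: $970.89 × 0.024 = $23.30
Roth 401(k) contribution: $60.13
Parking deduction: $21.87
Total deductions = $97.09 + $57.67 + $26.21 + $1.84 + $12.14 + $9.71 + $23.30 + $60.13 + $21.87 = $309.96
Net pay = $970.89 − $309.96 = $660.93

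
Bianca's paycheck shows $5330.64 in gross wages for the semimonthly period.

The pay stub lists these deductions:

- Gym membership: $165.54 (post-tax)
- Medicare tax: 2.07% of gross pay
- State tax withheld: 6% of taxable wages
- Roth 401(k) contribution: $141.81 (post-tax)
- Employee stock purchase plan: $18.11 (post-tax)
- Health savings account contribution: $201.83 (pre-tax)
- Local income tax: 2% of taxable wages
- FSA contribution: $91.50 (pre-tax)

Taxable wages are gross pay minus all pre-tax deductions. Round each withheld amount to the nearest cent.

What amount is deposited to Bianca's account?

FSA contribution: $91.50
Health savings account contribution: $201.83
Pre-tax total = $91.50 + $201.83 = $293.33
Taxable wages = $5330.64 − $293.33 = $5037.31
Local income tax: $5037.31 × 0.02 = $100.75
State tax withheld: $5037.31 × 0.06 = $302.24
Medicare tax: $5330.64 × 0.0207 = $110.34
Gym membership: $165.54
Employee stock purchase plan: $18.11
Roth 401(k) contribution: $141.81
Total deductions = $91.50 + $201.83 + $100.75 + $302.24 + $110.34 + $165.54 + $18.11 + $141.81 = $1132.12
Net pay = $5330.64 − $1132.12 = $4198.52

$4198.52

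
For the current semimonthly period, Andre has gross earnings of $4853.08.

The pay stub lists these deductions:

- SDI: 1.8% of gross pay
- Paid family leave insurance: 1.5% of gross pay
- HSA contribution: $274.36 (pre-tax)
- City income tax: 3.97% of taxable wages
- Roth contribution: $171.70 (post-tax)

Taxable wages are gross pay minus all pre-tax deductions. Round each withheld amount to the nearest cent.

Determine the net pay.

HSA contribution: $274.36
Taxable wages = $4853.08 − $274.36 = $4578.72
City income tax: $4578.72 × 0.0397 = $181.78
SDI: $4853.08 × 0.018 = $87.36
Paid family leave insurance: $4853.08 × 0.015 = $72.80
Roth contribution: $171.70
Total deductions = $274.36 + $181.78 + $87.36 + $72.80 + $171.70 = $788.00
Net pay = $4853.08 − $788.00 = $4065.08

$4065.08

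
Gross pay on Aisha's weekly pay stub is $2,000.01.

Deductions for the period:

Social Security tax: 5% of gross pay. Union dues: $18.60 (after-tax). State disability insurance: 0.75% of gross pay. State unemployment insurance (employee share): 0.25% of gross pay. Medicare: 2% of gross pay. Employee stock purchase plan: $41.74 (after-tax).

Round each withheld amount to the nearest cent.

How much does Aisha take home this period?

$1,779.67

Medicare: $2,000.01 × 0.02 = $40.00
State unemployment insurance (employee share): $2,000.01 × 0.0025 = $5.00
State disability insurance: $2,000.01 × 0.0075 = $15.00
Social Security tax: $2,000.01 × 0.05 = $100.00
Union dues: $18.60
Employee stock purchase plan: $41.74
Total deductions = $40.00 + $5.00 + $15.00 + $100.00 + $18.60 + $41.74 = $220.34
Net pay = $2,000.01 − $220.34 = $1,779.67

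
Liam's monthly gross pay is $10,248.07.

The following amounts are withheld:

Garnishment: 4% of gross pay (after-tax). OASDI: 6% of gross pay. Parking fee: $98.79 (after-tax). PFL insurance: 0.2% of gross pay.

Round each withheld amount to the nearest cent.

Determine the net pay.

$9,103.98

PFL insurance: $10,248.07 × 0.002 = $20.50
OASDI: $10,248.07 × 0.06 = $614.88
Garnishment: $10,248.07 × 0.04 = $409.92
Parking fee: $98.79
Total deductions = $20.50 + $614.88 + $409.92 + $98.79 = $1,144.09
Net pay = $10,248.07 − $1,144.09 = $9,103.98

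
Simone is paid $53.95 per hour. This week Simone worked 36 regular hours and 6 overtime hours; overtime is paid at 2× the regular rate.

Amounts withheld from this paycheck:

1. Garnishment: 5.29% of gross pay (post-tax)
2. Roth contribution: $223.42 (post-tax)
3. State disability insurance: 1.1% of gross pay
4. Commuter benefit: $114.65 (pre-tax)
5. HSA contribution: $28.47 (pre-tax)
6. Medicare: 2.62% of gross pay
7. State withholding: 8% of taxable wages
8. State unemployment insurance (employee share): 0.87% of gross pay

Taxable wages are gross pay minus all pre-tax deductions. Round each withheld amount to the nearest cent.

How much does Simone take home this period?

Regular pay: 36 × $53.95 = $1942.20
Overtime pay: 6 × $53.95 × 2 = $647.40
Gross pay = $1942.20 + $647.40 = $2589.60
Commuter benefit: $114.65
HSA contribution: $28.47
Pre-tax total = $114.65 + $28.47 = $143.12
Taxable wages = $2589.60 − $143.12 = $2446.48
State withholding: $2446.48 × 0.08 = $195.72
State unemployment insurance (employee share): $2589.60 × 0.0087 = $22.53
State disability insurance: $2589.60 × 0.011 = $28.49
Medicare: $2589.60 × 0.0262 = $67.85
Roth contribution: $223.42
Garnishment: $2589.60 × 0.0529 = $136.99
Total deductions = $114.65 + $28.47 + $195.72 + $22.53 + $28.49 + $67.85 + $223.42 + $136.99 = $818.12
Net pay = $2589.60 − $818.12 = $1771.48

$1771.48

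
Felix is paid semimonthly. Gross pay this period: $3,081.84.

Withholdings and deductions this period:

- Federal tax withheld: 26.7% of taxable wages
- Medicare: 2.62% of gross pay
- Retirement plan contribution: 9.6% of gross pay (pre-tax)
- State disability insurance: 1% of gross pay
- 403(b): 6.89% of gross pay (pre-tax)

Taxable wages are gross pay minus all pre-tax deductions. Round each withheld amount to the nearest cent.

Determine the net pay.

Retirement plan contribution: $3,081.84 × 0.096 = $295.86
403(b): $3,081.84 × 0.0689 = $212.34
Pre-tax total = $295.86 + $212.34 = $508.20
Taxable wages = $3,081.84 − $508.20 = $2,573.64
Federal tax withheld: $2,573.64 × 0.267 = $687.16
State disability insurance: $3,081.84 × 0.01 = $30.82
Medicare: $3,081.84 × 0.0262 = $80.74
Total deductions = $295.86 + $212.34 + $687.16 + $30.82 + $80.74 = $1,306.92
Net pay = $3,081.84 − $1,306.92 = $1,774.92

$1,774.92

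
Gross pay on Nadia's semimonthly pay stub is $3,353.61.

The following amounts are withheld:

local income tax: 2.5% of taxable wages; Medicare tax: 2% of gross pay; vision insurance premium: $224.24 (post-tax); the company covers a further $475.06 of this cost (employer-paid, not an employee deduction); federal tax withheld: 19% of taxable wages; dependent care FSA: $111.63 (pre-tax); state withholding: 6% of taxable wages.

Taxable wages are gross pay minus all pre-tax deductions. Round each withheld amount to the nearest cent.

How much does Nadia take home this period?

Dependent care FSA: $111.63
Taxable wages = $3,353.61 − $111.63 = $3,241.98
Federal tax withheld: $3,241.98 × 0.19 = $615.98
State withholding: $3,241.98 × 0.06 = $194.52
Local income tax: $3,241.98 × 0.025 = $81.05
Medicare tax: $3,353.61 × 0.02 = $67.07
Vision insurance premium: $224.24
(Employer's $475.06 toward vision insurance premium is not withheld from the employee.)
Total deductions = $111.63 + $615.98 + $194.52 + $81.05 + $67.07 + $224.24 = $1,294.49
Net pay = $3,353.61 − $1,294.49 = $2,059.12

$2,059.12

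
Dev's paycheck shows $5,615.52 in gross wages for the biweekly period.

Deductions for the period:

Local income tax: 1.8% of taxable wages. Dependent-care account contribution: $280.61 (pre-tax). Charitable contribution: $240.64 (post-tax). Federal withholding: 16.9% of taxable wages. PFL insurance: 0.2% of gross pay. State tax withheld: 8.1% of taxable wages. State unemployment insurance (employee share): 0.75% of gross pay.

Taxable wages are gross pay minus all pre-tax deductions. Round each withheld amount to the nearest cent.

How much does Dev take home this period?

Dependent-care account contribution: $280.61
Taxable wages = $5,615.52 − $280.61 = $5,334.91
Federal withholding: $5,334.91 × 0.169 = $901.60
State tax withheld: $5,334.91 × 0.081 = $432.13
Local income tax: $5,334.91 × 0.018 = $96.03
PFL insurance: $5,615.52 × 0.002 = $11.23
State unemployment insurance (employee share): $5,615.52 × 0.0075 = $42.12
Charitable contribution: $240.64
Total deductions = $280.61 + $901.60 + $432.13 + $96.03 + $11.23 + $42.12 + $240.64 = $2,004.36
Net pay = $5,615.52 − $2,004.36 = $3,611.16

$3,611.16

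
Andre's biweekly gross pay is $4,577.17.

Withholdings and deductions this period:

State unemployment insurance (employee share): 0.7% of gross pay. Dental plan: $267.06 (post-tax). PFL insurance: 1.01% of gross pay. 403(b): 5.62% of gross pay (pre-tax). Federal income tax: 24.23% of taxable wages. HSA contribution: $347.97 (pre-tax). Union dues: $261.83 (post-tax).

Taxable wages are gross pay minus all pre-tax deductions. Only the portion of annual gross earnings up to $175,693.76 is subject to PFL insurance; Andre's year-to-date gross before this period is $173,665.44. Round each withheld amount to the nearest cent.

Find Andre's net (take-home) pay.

$2,428.13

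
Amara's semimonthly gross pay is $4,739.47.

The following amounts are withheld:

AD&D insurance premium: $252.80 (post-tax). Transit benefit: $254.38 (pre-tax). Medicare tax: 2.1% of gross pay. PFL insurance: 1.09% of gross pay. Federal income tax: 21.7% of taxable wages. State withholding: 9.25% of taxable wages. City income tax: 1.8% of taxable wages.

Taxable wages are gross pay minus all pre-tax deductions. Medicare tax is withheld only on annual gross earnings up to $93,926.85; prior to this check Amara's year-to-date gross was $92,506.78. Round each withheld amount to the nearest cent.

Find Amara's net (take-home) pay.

Transit benefit: $254.38
Taxable wages = $4,739.47 − $254.38 = $4,485.09
State withholding: $4,485.09 × 0.0925 = $414.87
City income tax: $4,485.09 × 0.018 = $80.73
Federal income tax: $4,485.09 × 0.217 = $973.26
Medicare tax: only $93,926.85 − $92,506.78 = $1,420.07 of this check is subject → $1,420.07 × 0.021 = $29.82
PFL insurance: $4,739.47 × 0.0109 = $51.66
AD&D insurance premium: $252.80
Total deductions = $254.38 + $414.87 + $80.73 + $973.26 + $29.82 + $51.66 + $252.80 = $2,057.52
Net pay = $4,739.47 − $2,057.52 = $2,681.95

$2,681.95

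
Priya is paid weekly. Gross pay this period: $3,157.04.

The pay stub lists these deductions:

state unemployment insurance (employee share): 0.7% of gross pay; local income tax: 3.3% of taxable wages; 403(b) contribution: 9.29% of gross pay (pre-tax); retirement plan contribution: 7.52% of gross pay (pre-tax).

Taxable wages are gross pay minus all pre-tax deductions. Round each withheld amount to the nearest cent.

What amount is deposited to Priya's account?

$2,517.57

Retirement plan contribution: $3,157.04 × 0.0752 = $237.41
403(b) contribution: $3,157.04 × 0.0929 = $293.29
Pre-tax total = $237.41 + $293.29 = $530.70
Taxable wages = $3,157.04 − $530.70 = $2,626.34
Local income tax: $2,626.34 × 0.033 = $86.67
State unemployment insurance (employee share): $3,157.04 × 0.007 = $22.10
Total deductions = $237.41 + $293.29 + $86.67 + $22.10 = $639.47
Net pay = $3,157.04 − $639.47 = $2,517.57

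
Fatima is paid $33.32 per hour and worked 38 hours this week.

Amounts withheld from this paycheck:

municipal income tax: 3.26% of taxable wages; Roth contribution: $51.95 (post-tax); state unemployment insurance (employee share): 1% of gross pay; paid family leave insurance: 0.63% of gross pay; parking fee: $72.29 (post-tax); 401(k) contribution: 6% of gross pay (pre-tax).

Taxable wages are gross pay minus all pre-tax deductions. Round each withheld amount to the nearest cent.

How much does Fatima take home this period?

$1,006.51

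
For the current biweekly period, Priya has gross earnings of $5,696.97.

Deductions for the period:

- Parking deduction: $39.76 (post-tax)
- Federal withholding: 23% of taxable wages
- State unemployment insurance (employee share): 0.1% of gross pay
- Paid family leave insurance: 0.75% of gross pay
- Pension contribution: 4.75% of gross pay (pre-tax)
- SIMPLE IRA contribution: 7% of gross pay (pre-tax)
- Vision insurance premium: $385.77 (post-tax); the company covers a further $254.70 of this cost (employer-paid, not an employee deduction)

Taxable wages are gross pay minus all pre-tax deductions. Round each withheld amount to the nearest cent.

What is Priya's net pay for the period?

Pension contribution: $5,696.97 × 0.0475 = $270.61
SIMPLE IRA contribution: $5,696.97 × 0.07 = $398.79
Pre-tax total = $270.61 + $398.79 = $669.40
Taxable wages = $5,696.97 − $669.40 = $5,027.57
Federal withholding: $5,027.57 × 0.23 = $1,156.34
State unemployment insurance (employee share): $5,696.97 × 0.001 = $5.70
Paid family leave insurance: $5,696.97 × 0.0075 = $42.73
Vision insurance premium: $385.77
Parking deduction: $39.76
(Employer's $254.70 toward vision insurance premium is not withheld from the employee.)
Total deductions = $270.61 + $398.79 + $1,156.34 + $5.70 + $42.73 + $385.77 + $39.76 = $2,299.70
Net pay = $5,696.97 − $2,299.70 = $3,397.27

$3,397.27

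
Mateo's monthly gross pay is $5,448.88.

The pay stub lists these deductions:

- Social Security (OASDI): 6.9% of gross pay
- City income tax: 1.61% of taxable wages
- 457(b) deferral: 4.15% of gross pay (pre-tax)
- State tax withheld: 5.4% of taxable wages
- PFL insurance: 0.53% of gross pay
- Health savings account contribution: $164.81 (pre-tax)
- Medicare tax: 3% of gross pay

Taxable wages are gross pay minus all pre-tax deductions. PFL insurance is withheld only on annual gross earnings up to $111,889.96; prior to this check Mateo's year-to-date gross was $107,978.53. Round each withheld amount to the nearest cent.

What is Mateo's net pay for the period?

457(b) deferral: $5,448.88 × 0.0415 = $226.13
Health savings account contribution: $164.81
Pre-tax total = $226.13 + $164.81 = $390.94
Taxable wages = $5,448.88 − $390.94 = $5,057.94
State tax withheld: $5,057.94 × 0.054 = $273.13
City income tax: $5,057.94 × 0.0161 = $81.43
Social Security (OASDI): $5,448.88 × 0.069 = $375.97
Medicare tax: $5,448.88 × 0.03 = $163.47
PFL insurance: only $111,889.96 − $107,978.53 = $3,911.43 of this check is subject → $3,911.43 × 0.0053 = $20.73
Total deductions = $226.13 + $164.81 + $273.13 + $81.43 + $375.97 + $163.47 + $20.73 = $1,305.67
Net pay = $5,448.88 − $1,305.67 = $4,143.21

$4,143.21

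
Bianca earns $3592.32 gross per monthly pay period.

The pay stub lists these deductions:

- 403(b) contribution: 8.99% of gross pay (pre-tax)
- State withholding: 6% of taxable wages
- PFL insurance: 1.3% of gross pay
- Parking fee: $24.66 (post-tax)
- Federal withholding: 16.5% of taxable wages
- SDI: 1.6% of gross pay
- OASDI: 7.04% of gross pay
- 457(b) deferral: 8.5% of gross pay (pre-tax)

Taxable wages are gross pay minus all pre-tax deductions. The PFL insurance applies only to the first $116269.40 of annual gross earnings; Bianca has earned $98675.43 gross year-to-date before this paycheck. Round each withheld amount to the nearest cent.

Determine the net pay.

$1915.38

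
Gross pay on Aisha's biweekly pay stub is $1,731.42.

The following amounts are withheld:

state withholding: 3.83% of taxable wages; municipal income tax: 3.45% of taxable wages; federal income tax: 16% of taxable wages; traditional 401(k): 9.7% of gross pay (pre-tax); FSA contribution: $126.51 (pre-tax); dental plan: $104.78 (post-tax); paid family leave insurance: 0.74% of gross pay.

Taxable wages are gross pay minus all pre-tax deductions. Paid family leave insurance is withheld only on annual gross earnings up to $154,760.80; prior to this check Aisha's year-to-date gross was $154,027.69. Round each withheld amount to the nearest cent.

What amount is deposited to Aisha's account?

FSA contribution: $126.51
Traditional 401(k): $1,731.42 × 0.097 = $167.95
Pre-tax total = $126.51 + $167.95 = $294.46
Taxable wages = $1,731.42 − $294.46 = $1,436.96
State withholding: $1,436.96 × 0.0383 = $55.04
Municipal income tax: $1,436.96 × 0.0345 = $49.58
Federal income tax: $1,436.96 × 0.16 = $229.91
Paid family leave insurance: only $154,760.80 − $154,027.69 = $733.11 of this check is subject → $733.11 × 0.0074 = $5.43
Dental plan: $104.78
Total deductions = $126.51 + $167.95 + $55.04 + $49.58 + $229.91 + $5.43 + $104.78 = $739.20
Net pay = $1,731.42 − $739.20 = $992.22

$992.22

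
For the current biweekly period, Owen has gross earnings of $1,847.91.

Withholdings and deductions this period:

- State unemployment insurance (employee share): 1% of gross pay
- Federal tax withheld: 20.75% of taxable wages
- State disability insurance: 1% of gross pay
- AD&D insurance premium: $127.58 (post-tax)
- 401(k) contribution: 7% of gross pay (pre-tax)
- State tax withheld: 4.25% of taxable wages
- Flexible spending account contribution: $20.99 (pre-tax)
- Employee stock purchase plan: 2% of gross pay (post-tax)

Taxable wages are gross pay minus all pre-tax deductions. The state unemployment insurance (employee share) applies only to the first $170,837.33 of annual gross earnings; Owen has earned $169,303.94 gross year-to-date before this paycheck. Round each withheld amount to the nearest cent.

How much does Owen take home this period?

$1,074.82

401(k) contribution: $1,847.91 × 0.07 = $129.35
Flexible spending account contribution: $20.99
Pre-tax total = $129.35 + $20.99 = $150.34
Taxable wages = $1,847.91 − $150.34 = $1,697.57
State tax withheld: $1,697.57 × 0.0425 = $72.15
Federal tax withheld: $1,697.57 × 0.2075 = $352.25
State disability insurance: $1,847.91 × 0.01 = $18.48
State unemployment insurance (employee share): only $170,837.33 − $169,303.94 = $1,533.39 of this check is subject → $1,533.39 × 0.01 = $15.33
AD&D insurance premium: $127.58
Employee stock purchase plan: $1,847.91 × 0.02 = $36.96
Total deductions = $129.35 + $20.99 + $72.15 + $352.25 + $18.48 + $15.33 + $127.58 + $36.96 = $773.09
Net pay = $1,847.91 − $773.09 = $1,074.82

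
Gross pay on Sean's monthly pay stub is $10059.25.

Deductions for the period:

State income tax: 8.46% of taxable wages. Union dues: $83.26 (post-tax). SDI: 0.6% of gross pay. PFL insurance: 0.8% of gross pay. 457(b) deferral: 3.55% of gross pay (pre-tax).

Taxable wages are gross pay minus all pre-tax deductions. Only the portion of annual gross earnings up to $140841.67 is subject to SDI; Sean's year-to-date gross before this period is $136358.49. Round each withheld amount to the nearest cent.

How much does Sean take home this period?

$8690.72

457(b) deferral: $10059.25 × 0.0355 = $357.10
Taxable wages = $10059.25 − $357.10 = $9702.15
State income tax: $9702.15 × 0.0846 = $820.80
SDI: only $140841.67 − $136358.49 = $4483.18 of this check is subject → $4483.18 × 0.006 = $26.90
PFL insurance: $10059.25 × 0.008 = $80.47
Union dues: $83.26
Total deductions = $357.10 + $820.80 + $26.90 + $80.47 + $83.26 = $1368.53
Net pay = $10059.25 − $1368.53 = $8690.72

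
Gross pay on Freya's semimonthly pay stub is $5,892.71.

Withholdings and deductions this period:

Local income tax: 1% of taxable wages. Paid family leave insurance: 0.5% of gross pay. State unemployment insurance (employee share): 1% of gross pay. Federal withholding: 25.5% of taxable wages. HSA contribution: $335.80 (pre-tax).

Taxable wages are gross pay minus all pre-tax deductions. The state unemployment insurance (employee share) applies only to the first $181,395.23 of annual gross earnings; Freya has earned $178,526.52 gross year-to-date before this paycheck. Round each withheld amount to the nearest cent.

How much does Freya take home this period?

HSA contribution: $335.80
Taxable wages = $5,892.71 − $335.80 = $5,556.91
Federal withholding: $5,556.91 × 0.255 = $1,417.01
Local income tax: $5,556.91 × 0.01 = $55.57
Paid family leave insurance: $5,892.71 × 0.005 = $29.46
State unemployment insurance (employee share): only $181,395.23 − $178,526.52 = $2,868.71 of this check is subject → $2,868.71 × 0.01 = $28.69
Total deductions = $335.80 + $1,417.01 + $55.57 + $29.46 + $28.69 = $1,866.53
Net pay = $5,892.71 − $1,866.53 = $4,026.18

$4,026.18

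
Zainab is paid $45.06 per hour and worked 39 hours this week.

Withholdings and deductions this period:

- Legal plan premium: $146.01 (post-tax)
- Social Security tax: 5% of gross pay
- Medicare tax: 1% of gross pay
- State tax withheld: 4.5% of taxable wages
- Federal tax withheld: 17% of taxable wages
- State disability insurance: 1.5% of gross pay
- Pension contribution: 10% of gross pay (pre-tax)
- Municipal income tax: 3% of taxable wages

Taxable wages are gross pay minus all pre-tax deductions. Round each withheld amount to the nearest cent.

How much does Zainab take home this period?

$916.31

Gross pay: 39 × $45.06 = $1,757.34
Pension contribution: $1,757.34 × 0.1 = $175.73
Taxable wages = $1,757.34 − $175.73 = $1,581.61
Federal tax withheld: $1,581.61 × 0.17 = $268.87
State tax withheld: $1,581.61 × 0.045 = $71.17
Municipal income tax: $1,581.61 × 0.03 = $47.45
State disability insurance: $1,757.34 × 0.015 = $26.36
Medicare tax: $1,757.34 × 0.01 = $17.57
Social Security tax: $1,757.34 × 0.05 = $87.87
Legal plan premium: $146.01
Total deductions = $175.73 + $268.87 + $71.17 + $47.45 + $26.36 + $17.57 + $87.87 + $146.01 = $841.03
Net pay = $1,757.34 − $841.03 = $916.31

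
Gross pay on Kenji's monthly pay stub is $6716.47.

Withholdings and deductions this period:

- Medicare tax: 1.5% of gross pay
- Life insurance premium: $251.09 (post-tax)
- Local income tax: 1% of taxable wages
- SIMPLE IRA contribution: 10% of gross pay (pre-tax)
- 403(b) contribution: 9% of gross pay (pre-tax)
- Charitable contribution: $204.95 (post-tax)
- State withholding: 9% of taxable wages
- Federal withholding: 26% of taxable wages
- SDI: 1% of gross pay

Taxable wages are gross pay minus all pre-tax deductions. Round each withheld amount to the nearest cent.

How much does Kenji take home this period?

$2857.87

403(b) contribution: $6716.47 × 0.09 = $604.48
SIMPLE IRA contribution: $6716.47 × 0.1 = $671.65
Pre-tax total = $604.48 + $671.65 = $1276.13
Taxable wages = $6716.47 − $1276.13 = $5440.34
Local income tax: $5440.34 × 0.01 = $54.40
Federal withholding: $5440.34 × 0.26 = $1414.49
State withholding: $5440.34 × 0.09 = $489.63
SDI: $6716.47 × 0.01 = $67.16
Medicare tax: $6716.47 × 0.015 = $100.75
Life insurance premium: $251.09
Charitable contribution: $204.95
Total deductions = $604.48 + $671.65 + $54.40 + $1414.49 + $489.63 + $67.16 + $100.75 + $251.09 + $204.95 = $3858.60
Net pay = $6716.47 − $3858.60 = $2857.87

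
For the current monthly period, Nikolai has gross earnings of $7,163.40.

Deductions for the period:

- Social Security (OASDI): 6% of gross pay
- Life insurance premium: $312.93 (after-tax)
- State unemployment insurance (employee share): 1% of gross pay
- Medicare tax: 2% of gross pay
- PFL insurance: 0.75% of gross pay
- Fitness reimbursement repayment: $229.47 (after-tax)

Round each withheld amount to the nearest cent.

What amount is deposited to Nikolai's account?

State unemployment insurance (employee share): $7,163.40 × 0.01 = $71.63
Medicare tax: $7,163.40 × 0.02 = $143.27
PFL insurance: $7,163.40 × 0.0075 = $53.73
Social Security (OASDI): $7,163.40 × 0.06 = $429.80
Life insurance premium: $312.93
Fitness reimbursement repayment: $229.47
Total deductions = $71.63 + $143.27 + $53.73 + $429.80 + $312.93 + $229.47 = $1,240.83
Net pay = $7,163.40 − $1,240.83 = $5,922.57

$5,922.57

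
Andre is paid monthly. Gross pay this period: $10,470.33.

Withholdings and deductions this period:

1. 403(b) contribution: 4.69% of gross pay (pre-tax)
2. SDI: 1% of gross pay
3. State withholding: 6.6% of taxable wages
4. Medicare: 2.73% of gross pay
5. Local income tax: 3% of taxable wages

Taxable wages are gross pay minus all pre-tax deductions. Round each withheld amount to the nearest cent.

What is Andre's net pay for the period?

403(b) contribution: $10,470.33 × 0.0469 = $491.06
Taxable wages = $10,470.33 − $491.06 = $9,979.27
State withholding: $9,979.27 × 0.066 = $658.63
Local income tax: $9,979.27 × 0.03 = $299.38
Medicare: $10,470.33 × 0.0273 = $285.84
SDI: $10,470.33 × 0.01 = $104.70
Total deductions = $491.06 + $658.63 + $299.38 + $285.84 + $104.70 = $1,839.61
Net pay = $10,470.33 − $1,839.61 = $8,630.72

$8,630.72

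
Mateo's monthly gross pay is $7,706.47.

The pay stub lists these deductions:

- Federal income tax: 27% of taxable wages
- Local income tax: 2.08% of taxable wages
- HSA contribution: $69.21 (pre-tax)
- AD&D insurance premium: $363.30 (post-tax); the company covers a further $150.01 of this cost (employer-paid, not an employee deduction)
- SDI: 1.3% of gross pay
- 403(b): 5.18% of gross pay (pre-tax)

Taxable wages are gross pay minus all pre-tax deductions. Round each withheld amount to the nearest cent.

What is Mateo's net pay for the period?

$4,669.75

HSA contribution: $69.21
403(b): $7,706.47 × 0.0518 = $399.20
Pre-tax total = $69.21 + $399.20 = $468.41
Taxable wages = $7,706.47 − $468.41 = $7,238.06
Federal income tax: $7,238.06 × 0.27 = $1,954.28
Local income tax: $7,238.06 × 0.0208 = $150.55
SDI: $7,706.47 × 0.013 = $100.18
AD&D insurance premium: $363.30
(Employer's $150.01 toward AD&D insurance premium is not withheld from the employee.)
Total deductions = $69.21 + $399.20 + $1,954.28 + $150.55 + $100.18 + $363.30 = $3,036.72
Net pay = $7,706.47 − $3,036.72 = $4,669.75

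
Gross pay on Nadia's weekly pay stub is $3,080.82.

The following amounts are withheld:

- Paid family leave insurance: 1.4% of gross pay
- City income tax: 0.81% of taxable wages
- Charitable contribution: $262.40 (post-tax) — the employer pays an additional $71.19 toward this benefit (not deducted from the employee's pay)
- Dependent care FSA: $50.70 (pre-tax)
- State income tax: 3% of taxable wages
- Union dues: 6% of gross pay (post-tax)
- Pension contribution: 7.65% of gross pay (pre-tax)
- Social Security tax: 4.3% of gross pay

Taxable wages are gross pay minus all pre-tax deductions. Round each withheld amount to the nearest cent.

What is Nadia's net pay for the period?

$2,065.12

Pension contribution: $3,080.82 × 0.0765 = $235.68
Dependent care FSA: $50.70
Pre-tax total = $235.68 + $50.70 = $286.38
Taxable wages = $3,080.82 − $286.38 = $2,794.44
State income tax: $2,794.44 × 0.03 = $83.83
City income tax: $2,794.44 × 0.0081 = $22.63
Social Security tax: $3,080.82 × 0.043 = $132.48
Paid family leave insurance: $3,080.82 × 0.014 = $43.13
Charitable contribution: $262.40
Union dues: $3,080.82 × 0.06 = $184.85
(Employer's $71.19 toward charitable contribution is not withheld from the employee.)
Total deductions = $235.68 + $50.70 + $83.83 + $22.63 + $132.48 + $43.13 + $262.40 + $184.85 = $1,015.70
Net pay = $3,080.82 − $1,015.70 = $2,065.12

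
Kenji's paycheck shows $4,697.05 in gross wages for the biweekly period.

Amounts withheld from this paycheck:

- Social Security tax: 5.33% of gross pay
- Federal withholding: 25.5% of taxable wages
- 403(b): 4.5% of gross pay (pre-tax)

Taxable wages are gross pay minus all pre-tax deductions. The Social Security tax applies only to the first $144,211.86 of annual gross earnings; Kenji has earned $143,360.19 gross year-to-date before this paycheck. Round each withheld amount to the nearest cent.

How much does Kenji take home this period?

403(b): $4,697.05 × 0.045 = $211.37
Taxable wages = $4,697.05 − $211.37 = $4,485.68
Federal withholding: $4,485.68 × 0.255 = $1,143.85
Social Security tax: only $144,211.86 − $143,360.19 = $851.67 of this check is subject → $851.67 × 0.0533 = $45.39
Total deductions = $211.37 + $1,143.85 + $45.39 = $1,400.61
Net pay = $4,697.05 − $1,400.61 = $3,296.44

$3,296.44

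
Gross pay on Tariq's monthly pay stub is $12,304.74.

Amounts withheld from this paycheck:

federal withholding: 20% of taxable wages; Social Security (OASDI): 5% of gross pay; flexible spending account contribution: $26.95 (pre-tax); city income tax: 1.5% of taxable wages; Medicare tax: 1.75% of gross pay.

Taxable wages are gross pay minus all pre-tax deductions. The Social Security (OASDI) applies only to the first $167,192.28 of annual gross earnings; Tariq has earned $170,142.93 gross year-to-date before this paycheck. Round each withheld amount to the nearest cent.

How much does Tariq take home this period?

Flexible spending account contribution: $26.95
Taxable wages = $12,304.74 − $26.95 = $12,277.79
City income tax: $12,277.79 × 0.015 = $184.17
Federal withholding: $12,277.79 × 0.2 = $2,455.56
Social Security (OASDI): annual cap $167,192.28 already reached (YTD $170,142.93), so $0.00
Medicare tax: $12,304.74 × 0.0175 = $215.33
Total deductions = $26.95 + $184.17 + $2,455.56 + $0.00 + $215.33 = $2,882.01
Net pay = $12,304.74 − $2,882.01 = $9,422.73

$9,422.73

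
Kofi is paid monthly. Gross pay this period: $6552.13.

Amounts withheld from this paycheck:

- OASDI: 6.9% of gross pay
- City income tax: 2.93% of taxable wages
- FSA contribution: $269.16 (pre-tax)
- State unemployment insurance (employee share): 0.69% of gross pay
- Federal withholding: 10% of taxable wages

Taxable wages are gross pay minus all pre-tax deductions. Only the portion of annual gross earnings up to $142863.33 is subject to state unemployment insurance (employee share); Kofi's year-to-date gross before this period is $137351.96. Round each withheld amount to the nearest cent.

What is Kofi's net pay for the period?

FSA contribution: $269.16
Taxable wages = $6552.13 − $269.16 = $6282.97
Federal withholding: $6282.97 × 0.1 = $628.30
City income tax: $6282.97 × 0.0293 = $184.09
State unemployment insurance (employee share): only $142863.33 − $137351.96 = $5511.37 of this check is subject → $5511.37 × 0.0069 = $38.03
OASDI: $6552.13 × 0.069 = $452.10
Total deductions = $269.16 + $628.30 + $184.09 + $38.03 + $452.10 = $1571.68
Net pay = $6552.13 − $1571.68 = $4980.45

$4980.45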